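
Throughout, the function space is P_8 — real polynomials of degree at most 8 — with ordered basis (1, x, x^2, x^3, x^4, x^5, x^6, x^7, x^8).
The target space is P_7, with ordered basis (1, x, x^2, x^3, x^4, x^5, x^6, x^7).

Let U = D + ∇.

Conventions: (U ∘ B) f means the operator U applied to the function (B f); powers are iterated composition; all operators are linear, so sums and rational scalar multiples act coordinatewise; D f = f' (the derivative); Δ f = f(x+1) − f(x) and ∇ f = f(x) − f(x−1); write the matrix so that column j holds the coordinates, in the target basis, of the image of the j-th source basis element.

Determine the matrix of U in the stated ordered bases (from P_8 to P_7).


the matrix is [[0, 2, -1, 1, -1, 1, -1, 1, -1]; [0, 0, 4, -3, 4, -5, 6, -7, 8]; [0, 0, 0, 6, -6, 10, -15, 21, -28]; [0, 0, 0, 0, 8, -10, 20, -35, 56]; [0, 0, 0, 0, 0, 10, -15, 35, -70]; [0, 0, 0, 0, 0, 0, 12, -21, 56]; [0, 0, 0, 0, 0, 0, 0, 14, -28]; [0, 0, 0, 0, 0, 0, 0, 0, 16]] (rows listed top to bottom)

image of 1: 0
image of x: 2
image of x^2: 4x - 1
image of x^3: 6x^2 - 3x + 1
image of x^4: 8x^3 - 6x^2 + 4x - 1
image of x^5: 10x^4 - 10x^3 + 10x^2 - 5x + 1
image of x^6: 12x^5 - 15x^4 + 20x^3 - 15x^2 + 6x - 1
image of x^7: 14x^6 - 21x^5 + 35x^4 - 35x^3 + 21x^2 - 7x + 1
image of x^8: 16x^7 - 28x^6 + 56x^5 - 70x^4 + 56x^3 - 28x^2 + 8x - 1
each image's coordinates form column j of the matrix


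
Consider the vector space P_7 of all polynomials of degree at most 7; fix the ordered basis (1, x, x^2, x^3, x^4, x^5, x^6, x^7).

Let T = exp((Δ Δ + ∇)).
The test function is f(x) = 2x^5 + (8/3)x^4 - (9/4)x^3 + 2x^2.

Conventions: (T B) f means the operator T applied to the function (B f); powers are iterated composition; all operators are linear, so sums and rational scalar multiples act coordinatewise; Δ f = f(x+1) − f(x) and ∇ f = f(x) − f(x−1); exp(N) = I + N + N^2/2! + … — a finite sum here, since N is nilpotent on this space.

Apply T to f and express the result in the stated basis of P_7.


order-1 term: 10x^4 + (92/3)x^3 + (597/4)x^2 + (2423/12)x + 995/12
order-2 term: 20x^3 + 76x^2 + (1341/4)x + 4175/12
order-3 term: 20x^2 + (212/3)x + 735/4
order-4 term: 10x + 68/3
order-5 term: 2
the series for exp((Δ Δ + ∇)) f terminates at order 5
exp((Δ Δ + ∇)) f = 2x^5 + (38/3)x^4 + (581/12)x^3 + (989/4)x^2 + (3707/6)x + 2557/4

the result is g(x) = 2x^5 + (38/3)x^4 + (581/12)x^3 + (989/4)x^2 + (3707/6)x + 2557/4


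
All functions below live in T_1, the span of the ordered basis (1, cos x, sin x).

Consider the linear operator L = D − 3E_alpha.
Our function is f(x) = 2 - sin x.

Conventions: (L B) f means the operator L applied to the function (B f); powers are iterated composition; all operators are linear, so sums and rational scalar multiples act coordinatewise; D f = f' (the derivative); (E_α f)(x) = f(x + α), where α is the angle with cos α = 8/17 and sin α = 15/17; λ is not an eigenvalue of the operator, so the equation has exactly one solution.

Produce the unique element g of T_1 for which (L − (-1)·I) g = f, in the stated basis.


write g with unknown coordinates in the stated basis and equate coefficients in (L − (-1)·I) g = f
solving from the highest basis element down gives g = -1 - (4/7)cos x + (1/7)sin x
check: L g = 3 + (4/7)cos x - (8/7)sin x
so L g − (-1)·g = 2 - sin x = f ✓

the result is g(x) = -1 - (4/7)cos x + (1/7)sin x


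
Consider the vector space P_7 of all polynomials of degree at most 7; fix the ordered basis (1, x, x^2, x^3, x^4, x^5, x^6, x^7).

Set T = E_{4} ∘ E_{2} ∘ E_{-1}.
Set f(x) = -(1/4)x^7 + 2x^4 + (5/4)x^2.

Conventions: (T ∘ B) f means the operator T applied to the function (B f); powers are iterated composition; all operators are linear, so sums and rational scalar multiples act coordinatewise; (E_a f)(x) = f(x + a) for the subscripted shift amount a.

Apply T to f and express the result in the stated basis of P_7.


g(x) = -(1/4)x^7 - (35/4)x^6 - (525/4)x^5 - (4367/4)x^4 - (21715/4)x^3 - 16105x^2 - (105325/4)x - 18250

E_{-1} f = -(1/4)x^7 + (7/4)x^6 - (21/4)x^5 + (43/4)x^4 - (67/4)x^3 + (37/2)x^2 - (49/4)x + 7/2
E_{2} E_{-1} f = -(1/4)x^7 - (7/4)x^6 - (21/4)x^5 - (27/4)x^4 - (3/4)x^3 + 8x^2 + (35/4)x + 3
E_{4} E_{2} E_{-1} f = -(1/4)x^7 - (35/4)x^6 - (525/4)x^5 - (4367/4)x^4 - (21715/4)x^3 - 16105x^2 - (105325/4)x - 18250


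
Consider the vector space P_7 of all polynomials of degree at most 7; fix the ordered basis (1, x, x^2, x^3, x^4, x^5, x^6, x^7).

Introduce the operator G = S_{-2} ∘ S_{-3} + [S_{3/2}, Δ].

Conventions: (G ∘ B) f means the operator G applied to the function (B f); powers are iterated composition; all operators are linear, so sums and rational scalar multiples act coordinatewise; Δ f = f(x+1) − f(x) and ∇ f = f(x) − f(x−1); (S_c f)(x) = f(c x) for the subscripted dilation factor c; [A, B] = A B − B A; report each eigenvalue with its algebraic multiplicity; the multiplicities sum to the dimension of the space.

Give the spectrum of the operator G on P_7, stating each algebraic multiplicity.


image of 1: 1
image of x: 6x - 1/2
image of x^2: 36x^2 - (3/2)x - 5/4
image of x^3: 216x^3 - (27/8)x^2 - (45/8)x - 19/8
image of x^4: 1296x^4 - (27/4)x^3 - (135/8)x^2 - (57/4)x - 65/16
image of x^5: 7776x^5 - (405/32)x^4 - (675/16)x^3 - (855/16)x^2 - (975/32)x - 211/32
image of x^6: 46656x^6 - (729/32)x^5 - (6075/64)x^4 - (2565/16)x^3 - (8775/64)x^2 - (1899/32)x - 665/64
image of x^7: 279936x^7 - (5103/128)x^6 - (25515/128)x^5 - (53865/128)x^4 - (61425/128)x^3 - (39879/128)x^2 - (13965/128)x - 2059/128
the matrix is upper triangular; its diagonal is (1, 6, 36, 216, 1296, 7776, 46656, 279936)
for a triangular matrix the eigenvalues are the diagonal entries, with algebraic multiplicity their repetition count

λ = 1 (multiplicity 1), λ = 6 (multiplicity 1), λ = 36 (multiplicity 1), λ = 216 (multiplicity 1), λ = 1296 (multiplicity 1), λ = 7776 (multiplicity 1), λ = 46656 (multiplicity 1), λ = 279936 (multiplicity 1)


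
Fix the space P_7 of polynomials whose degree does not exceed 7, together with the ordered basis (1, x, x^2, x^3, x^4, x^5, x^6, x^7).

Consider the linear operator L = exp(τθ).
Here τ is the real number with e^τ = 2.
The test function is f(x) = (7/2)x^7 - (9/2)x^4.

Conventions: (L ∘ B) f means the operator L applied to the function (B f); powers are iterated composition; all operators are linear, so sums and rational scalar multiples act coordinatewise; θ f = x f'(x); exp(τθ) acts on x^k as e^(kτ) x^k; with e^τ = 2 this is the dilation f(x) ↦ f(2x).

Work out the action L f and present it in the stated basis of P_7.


exp(τθ) x^k = e^(kτ) x^k; with e^τ = 2 this sends x^k to 2^k x^k
x^4 ↦ 16 x^4
x^7 ↦ 128 x^7
applying this coordinatewise to f: exp(τθ) f = 448x^7 - 72x^4

g(x) = 448x^7 - 72x^4


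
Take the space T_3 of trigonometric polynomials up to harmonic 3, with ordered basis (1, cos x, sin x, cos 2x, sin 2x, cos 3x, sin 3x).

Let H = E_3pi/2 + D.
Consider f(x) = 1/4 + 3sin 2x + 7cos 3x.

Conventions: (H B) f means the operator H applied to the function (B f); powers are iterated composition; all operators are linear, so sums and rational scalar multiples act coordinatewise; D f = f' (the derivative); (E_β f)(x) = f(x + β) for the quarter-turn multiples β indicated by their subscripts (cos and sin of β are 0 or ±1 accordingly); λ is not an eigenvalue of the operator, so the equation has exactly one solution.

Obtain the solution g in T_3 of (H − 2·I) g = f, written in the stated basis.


write g with unknown coordinates in the stated basis and equate coefficients in (H − 2·I) g = f
solving from the highest basis element down gives g = -1/4 - (6/13)cos 2x - (9/13)sin 2x - (7/10)cos 3x + (7/5)sin 3x
check: H g = -1/4 - (12/13)cos 2x + (21/13)sin 2x + (28/5)cos 3x + (14/5)sin 3x
so H g − 2·g = 1/4 + 3sin 2x + 7cos 3x = f ✓

the image equals g(x) = -1/4 - (6/13)cos 2x - (9/13)sin 2x - (7/10)cos 3x + (7/5)sin 3x


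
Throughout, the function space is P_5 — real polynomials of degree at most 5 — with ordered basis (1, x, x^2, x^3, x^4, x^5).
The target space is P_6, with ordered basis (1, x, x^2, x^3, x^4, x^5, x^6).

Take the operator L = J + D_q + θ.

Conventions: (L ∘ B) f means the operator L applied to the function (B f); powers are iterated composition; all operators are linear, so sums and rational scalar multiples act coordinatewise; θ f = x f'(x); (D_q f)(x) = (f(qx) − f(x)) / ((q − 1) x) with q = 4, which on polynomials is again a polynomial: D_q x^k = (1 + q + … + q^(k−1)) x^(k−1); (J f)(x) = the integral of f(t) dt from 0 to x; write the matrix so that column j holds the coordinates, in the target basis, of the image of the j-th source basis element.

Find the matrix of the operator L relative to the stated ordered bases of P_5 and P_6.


the matrix is [[0, 1, 0, 0, 0, 0]; [1, 1, 5, 0, 0, 0]; [0, 1/2, 2, 21, 0, 0]; [0, 0, 1/3, 3, 85, 0]; [0, 0, 0, 1/4, 4, 341]; [0, 0, 0, 0, 1/5, 5]; [0, 0, 0, 0, 0, 1/6]] (rows listed top to bottom)

image of 1: x
image of x: (1/2)x^2 + x + 1
image of x^2: (1/3)x^3 + 2x^2 + 5x
image of x^3: (1/4)x^4 + 3x^3 + 21x^2
image of x^4: (1/5)x^5 + 4x^4 + 85x^3
image of x^5: (1/6)x^6 + 5x^5 + 341x^4
each image's coordinates form column j of the matrix


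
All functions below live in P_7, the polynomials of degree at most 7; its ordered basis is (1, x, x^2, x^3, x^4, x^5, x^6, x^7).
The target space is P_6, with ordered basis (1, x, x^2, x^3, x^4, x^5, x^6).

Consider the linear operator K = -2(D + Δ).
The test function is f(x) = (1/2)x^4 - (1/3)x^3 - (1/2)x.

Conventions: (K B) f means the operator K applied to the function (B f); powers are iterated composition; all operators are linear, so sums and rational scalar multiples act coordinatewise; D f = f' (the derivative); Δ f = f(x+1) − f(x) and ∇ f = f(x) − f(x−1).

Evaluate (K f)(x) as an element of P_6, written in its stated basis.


g(x) = -8x^3 - 2x^2 - 2x + 5/3

D f = 2x^3 - x^2 - 1/2
Δ f = 2x^3 + 2x^2 + x - 1/3
(D + Δ) f = 4x^3 + x^2 + x - 5/6
(-2(D + Δ)) f = -8x^3 - 2x^2 - 2x + 5/3


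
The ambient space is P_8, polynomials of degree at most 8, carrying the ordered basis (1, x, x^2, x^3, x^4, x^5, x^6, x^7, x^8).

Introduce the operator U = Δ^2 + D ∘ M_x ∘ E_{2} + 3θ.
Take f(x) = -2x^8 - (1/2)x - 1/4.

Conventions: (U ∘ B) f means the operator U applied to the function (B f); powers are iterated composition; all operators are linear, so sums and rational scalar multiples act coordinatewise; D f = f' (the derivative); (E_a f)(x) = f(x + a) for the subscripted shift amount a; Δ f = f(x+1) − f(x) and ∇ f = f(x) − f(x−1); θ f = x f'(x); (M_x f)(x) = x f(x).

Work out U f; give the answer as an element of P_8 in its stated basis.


Δ f = -16x^7 - 56x^6 - 112x^5 - 140x^4 - 112x^3 - 56x^2 - 16x - 5/2
Δ Δ f = -112x^6 - 672x^5 - 1960x^4 - 3360x^3 - 3472x^2 - 2016x - 508
E_{2} f = -2x^8 - 32x^7 - 224x^6 - 896x^5 - 2240x^4 - 3584x^3 - 3584x^2 - (4097/2)x - 2053/4
M_x E_{2} f = -2x^9 - 32x^8 - 224x^7 - 896x^6 - 2240x^5 - 3584x^4 - 3584x^3 - (4097/2)x^2 - (2053/4)x
D M_x E_{2} f = -18x^8 - 256x^7 - 1568x^6 - 5376x^5 - 11200x^4 - 14336x^3 - 10752x^2 - 4097x - 2053/4
θ f = -16x^8 - (1/2)x
(3θ) f = -48x^8 - (3/2)x
(Δ^2 + D ∘ M_x ∘ E_{2} + 3θ) f = -66x^8 - 256x^7 - 1680x^6 - 6048x^5 - 13160x^4 - 17696x^3 - 14224x^2 - (12229/2)x - 4085/4

the image equals g(x) = -66x^8 - 256x^7 - 1680x^6 - 6048x^5 - 13160x^4 - 17696x^3 - 14224x^2 - (12229/2)x - 4085/4


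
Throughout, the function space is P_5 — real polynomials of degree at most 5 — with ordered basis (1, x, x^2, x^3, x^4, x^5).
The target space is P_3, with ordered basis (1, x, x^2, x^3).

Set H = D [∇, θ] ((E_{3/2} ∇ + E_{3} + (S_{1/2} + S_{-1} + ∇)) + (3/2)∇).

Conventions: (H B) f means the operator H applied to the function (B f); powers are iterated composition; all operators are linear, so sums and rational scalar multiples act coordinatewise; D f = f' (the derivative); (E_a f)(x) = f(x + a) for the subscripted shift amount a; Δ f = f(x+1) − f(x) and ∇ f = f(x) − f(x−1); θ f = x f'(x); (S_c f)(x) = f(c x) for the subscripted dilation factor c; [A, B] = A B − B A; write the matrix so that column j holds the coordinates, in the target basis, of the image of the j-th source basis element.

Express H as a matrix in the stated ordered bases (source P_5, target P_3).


image of 1: 0
image of x: 0
image of x^2: 9/2
image of x^3: (3/4)x + 153/4
image of x^4: (99/4)x^2 + (213/2)x - 117/4
image of x^5: (5/8)x^3 + (3105/8)x^2 - (2145/8)x + 4275/8
each image's coordinates form column j of the matrix

the matrix is [[0, 0, 9/2, 153/4, -117/4, 4275/8]; [0, 0, 0, 3/4, 213/2, -2145/8]; [0, 0, 0, 0, 99/4, 3105/8]; [0, 0, 0, 0, 0, 5/8]] (rows listed top to bottom)


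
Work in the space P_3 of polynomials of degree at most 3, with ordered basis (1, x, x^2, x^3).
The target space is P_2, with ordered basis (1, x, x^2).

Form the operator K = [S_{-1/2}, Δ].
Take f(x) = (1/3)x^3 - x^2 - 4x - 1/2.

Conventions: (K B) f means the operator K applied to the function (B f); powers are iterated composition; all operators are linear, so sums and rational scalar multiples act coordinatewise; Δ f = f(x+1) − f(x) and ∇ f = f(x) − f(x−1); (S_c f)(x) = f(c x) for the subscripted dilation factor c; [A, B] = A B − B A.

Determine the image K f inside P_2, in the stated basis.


Δ f = x^2 - x - 14/3
S_{-1/2} Δ f = (1/4)x^2 + (1/2)x - 14/3
S_{-1/2} f = -(1/24)x^3 - (1/4)x^2 + 2x - 1/2
Δ S_{-1/2} f = -(1/8)x^2 - (5/8)x + 41/24
[S_{-1/2}, Δ] f = (3/8)x^2 + (9/8)x - 51/8

g(x) = (3/8)x^2 + (9/8)x - 51/8


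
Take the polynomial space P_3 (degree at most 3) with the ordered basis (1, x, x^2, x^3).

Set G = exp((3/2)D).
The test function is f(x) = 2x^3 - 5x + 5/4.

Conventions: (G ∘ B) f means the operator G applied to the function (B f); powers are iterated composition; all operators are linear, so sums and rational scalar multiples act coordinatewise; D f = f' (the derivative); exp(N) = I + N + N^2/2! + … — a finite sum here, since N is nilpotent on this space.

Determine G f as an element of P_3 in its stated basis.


the result is g(x) = 2x^3 + 9x^2 + (17/2)x + 1/2

order-1 term: 9x^2 - 15/2
order-2 term: (27/2)x
order-3 term: 27/4
the series for exp((3/2)D) f terminates at order 3
exp((3/2)D) f = 2x^3 + 9x^2 + (17/2)x + 1/2


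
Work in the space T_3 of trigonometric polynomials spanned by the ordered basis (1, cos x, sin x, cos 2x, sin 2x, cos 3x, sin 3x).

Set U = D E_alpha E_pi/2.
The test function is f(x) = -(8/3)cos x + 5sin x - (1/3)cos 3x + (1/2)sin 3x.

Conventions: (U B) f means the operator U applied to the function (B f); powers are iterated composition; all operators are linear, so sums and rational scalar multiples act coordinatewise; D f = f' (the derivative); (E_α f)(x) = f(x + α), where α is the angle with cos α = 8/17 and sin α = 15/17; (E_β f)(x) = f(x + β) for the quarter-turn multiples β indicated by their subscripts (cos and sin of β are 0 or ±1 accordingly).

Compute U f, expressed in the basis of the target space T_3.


E_pi/2 f = 5cos x + (8/3)sin x - (1/2)cos 3x - (1/3)sin 3x
E_alpha E_pi/2 f = (80/17)cos x - (161/51)sin x + (2609/4913)cos 3x + (8291/29478)sin 3x
D (E_alpha E_pi/2) f = -(161/51)cos x - (80/17)sin x + (8291/9826)cos 3x - (7827/4913)sin 3x

the result is g(x) = -(161/51)cos x - (80/17)sin x + (8291/9826)cos 3x - (7827/4913)sin 3x


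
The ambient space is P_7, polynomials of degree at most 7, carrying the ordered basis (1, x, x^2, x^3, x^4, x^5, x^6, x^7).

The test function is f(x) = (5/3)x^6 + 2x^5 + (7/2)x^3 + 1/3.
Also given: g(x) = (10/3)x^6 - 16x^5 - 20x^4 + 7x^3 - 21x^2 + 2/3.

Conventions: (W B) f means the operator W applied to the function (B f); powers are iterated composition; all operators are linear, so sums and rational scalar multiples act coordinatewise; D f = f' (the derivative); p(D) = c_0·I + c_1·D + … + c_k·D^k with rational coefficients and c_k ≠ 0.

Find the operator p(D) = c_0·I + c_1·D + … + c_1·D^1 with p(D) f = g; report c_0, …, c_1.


p(D) = 2·I − 2·D, i.e. c_0 = 2, c_1 = -2

D^0 f = (5/3)x^6 + 2x^5 + (7/2)x^3 + 1/3
D^1 f = 10x^5 + 10x^4 + (21/2)x^2
matching coefficients of g against c_0 f + c_1 Df + … from the top degree down determines the c_i
solution: c_0 = 2, c_1 = -2


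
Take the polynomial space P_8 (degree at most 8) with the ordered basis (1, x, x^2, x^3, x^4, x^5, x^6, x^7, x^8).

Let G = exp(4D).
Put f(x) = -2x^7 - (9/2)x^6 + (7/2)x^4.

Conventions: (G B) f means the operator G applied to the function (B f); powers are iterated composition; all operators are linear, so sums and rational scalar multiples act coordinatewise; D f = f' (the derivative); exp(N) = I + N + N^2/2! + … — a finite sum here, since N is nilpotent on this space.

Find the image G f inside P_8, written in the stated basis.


g(x) = -2x^7 - (121/2)x^6 - 780x^5 - (11113/2)x^4 - 23624x^3 - 59952x^2 - 84096x - 50304

order-1 term: -56x^6 - 108x^5 + 56x^3
order-2 term: -672x^5 - 1080x^4 + 336x^2
order-3 term: -4480x^4 - 5760x^3 + 896x
order-4 term: -17920x^3 - 17280x^2 + 896
order-5 term: -43008x^2 - 27648x
order-6 term: -57344x - 18432
order-7 term: -32768
the series for exp(4D) f terminates at order 7
exp(4D) f = -2x^7 - (121/2)x^6 - 780x^5 - (11113/2)x^4 - 23624x^3 - 59952x^2 - 84096x - 50304


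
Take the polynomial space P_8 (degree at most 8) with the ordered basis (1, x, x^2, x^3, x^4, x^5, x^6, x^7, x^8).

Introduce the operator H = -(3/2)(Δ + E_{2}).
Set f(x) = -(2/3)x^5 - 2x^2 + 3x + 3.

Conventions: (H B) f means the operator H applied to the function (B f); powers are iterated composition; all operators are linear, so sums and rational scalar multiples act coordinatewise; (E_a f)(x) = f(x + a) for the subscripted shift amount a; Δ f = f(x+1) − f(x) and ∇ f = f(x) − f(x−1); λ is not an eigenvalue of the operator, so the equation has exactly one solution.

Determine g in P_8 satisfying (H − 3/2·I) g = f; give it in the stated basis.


the result is g(x) = (2/9)x^5 - (5/3)x^4 + (40/9)x^3 - (13/3)x^2 - (7/9)x + 3/2

write g with unknown coordinates in the stated basis and equate coefficients in (H − 3/2·I) g = f
solving from the highest basis element down gives g = (2/9)x^5 - (5/3)x^4 + (40/9)x^3 - (13/3)x^2 - (7/9)x + 3/2
check: H g = -(1/3)x^5 - (5/2)x^4 + (20/3)x^3 - (17/2)x^2 + (11/6)x + 21/4
so H g − 3/2·g = -(2/3)x^5 - 2x^2 + 3x + 3 = f ✓


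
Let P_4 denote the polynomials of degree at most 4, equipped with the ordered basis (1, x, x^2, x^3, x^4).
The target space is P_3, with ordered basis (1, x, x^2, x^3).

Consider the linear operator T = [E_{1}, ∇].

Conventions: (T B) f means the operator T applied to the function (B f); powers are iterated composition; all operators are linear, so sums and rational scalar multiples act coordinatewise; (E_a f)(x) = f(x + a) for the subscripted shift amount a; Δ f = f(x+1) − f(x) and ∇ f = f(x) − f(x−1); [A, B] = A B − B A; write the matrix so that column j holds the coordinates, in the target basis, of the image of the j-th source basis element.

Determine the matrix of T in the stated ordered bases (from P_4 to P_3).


image of 1: 0
image of x: 0
image of x^2: 0
image of x^3: 0
image of x^4: 0
each image's coordinates form column j of the matrix

the matrix is [[0, 0, 0, 0, 0]; [0, 0, 0, 0, 0]; [0, 0, 0, 0, 0]; [0, 0, 0, 0, 0]] (rows listed top to bottom)


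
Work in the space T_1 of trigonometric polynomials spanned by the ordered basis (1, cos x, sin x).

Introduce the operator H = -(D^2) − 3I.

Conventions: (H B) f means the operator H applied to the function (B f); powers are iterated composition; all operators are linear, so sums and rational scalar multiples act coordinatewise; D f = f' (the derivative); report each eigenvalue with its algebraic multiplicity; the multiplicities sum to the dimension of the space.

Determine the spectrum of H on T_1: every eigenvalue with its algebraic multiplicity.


λ = -3 (multiplicity 1), λ = -2 (multiplicity 2)

image of 1: -3
image of cos x: -2cos x
image of sin x: -2sin x
the matrix is diagonal; its diagonal is (-3, -2, -2)
for a triangular matrix the eigenvalues are the diagonal entries, with algebraic multiplicity their repetition count


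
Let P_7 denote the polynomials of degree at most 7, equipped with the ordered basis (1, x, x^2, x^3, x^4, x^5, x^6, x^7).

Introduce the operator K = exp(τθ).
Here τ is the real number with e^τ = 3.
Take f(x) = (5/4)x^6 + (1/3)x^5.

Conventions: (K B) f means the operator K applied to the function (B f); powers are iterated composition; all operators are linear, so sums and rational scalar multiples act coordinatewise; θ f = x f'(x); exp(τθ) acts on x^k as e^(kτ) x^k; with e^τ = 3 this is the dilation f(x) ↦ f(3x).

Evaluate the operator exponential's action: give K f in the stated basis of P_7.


exp(τθ) x^k = e^(kτ) x^k; with e^τ = 3 this sends x^k to 3^k x^k
x^5 ↦ 243 x^5
x^6 ↦ 729 x^6
applying this coordinatewise to f: exp(τθ) f = (3645/4)x^6 + 81x^5

g(x) = (3645/4)x^6 + 81x^5


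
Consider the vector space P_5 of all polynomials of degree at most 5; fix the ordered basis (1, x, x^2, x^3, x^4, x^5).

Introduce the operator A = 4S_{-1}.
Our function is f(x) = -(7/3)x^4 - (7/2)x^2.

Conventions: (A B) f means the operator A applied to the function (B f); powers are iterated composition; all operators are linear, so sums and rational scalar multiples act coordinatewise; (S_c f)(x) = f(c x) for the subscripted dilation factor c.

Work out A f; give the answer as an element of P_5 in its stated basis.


g(x) = -(28/3)x^4 - 14x^2

S_{-1} f = -(7/3)x^4 - (7/2)x^2
(4S_{-1}) f = -(28/3)x^4 - 14x^2


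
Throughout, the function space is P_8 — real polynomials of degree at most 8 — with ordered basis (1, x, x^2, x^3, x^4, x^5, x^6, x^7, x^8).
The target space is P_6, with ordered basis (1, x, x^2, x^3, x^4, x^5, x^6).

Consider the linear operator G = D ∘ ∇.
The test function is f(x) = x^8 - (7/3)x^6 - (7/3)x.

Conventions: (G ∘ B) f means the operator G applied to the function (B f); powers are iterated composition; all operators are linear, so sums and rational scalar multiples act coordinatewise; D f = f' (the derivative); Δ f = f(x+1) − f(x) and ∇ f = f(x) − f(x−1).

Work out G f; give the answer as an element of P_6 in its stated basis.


∇ f = 8x^7 - 28x^6 + 42x^5 - 35x^4 + (28/3)x^3 + 7x^2 - 6x - 1
D ∇ f = 56x^6 - 168x^5 + 210x^4 - 140x^3 + 28x^2 + 14x - 6

g(x) = 56x^6 - 168x^5 + 210x^4 - 140x^3 + 28x^2 + 14x - 6


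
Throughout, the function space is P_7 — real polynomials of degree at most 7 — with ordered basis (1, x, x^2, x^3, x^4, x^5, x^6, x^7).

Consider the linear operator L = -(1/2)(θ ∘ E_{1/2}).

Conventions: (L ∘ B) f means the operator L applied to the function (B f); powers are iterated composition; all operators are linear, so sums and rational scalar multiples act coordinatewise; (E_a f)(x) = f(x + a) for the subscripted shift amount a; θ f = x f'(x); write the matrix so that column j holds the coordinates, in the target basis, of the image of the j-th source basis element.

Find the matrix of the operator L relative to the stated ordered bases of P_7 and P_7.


image of 1: 0
image of x: -(1/2)x
image of x^2: -x^2 - (1/2)x
image of x^3: -(3/2)x^3 - (3/2)x^2 - (3/8)x
image of x^4: -2x^4 - 3x^3 - (3/2)x^2 - (1/4)x
image of x^5: -(5/2)x^5 - 5x^4 - (15/4)x^3 - (5/4)x^2 - (5/32)x
image of x^6: -3x^6 - (15/2)x^5 - (15/2)x^4 - (15/4)x^3 - (15/16)x^2 - (3/32)x
image of x^7: -(7/2)x^7 - (21/2)x^6 - (105/8)x^5 - (35/4)x^4 - (105/32)x^3 - (21/32)x^2 - (7/128)x
each image's coordinates form column j of the matrix

the matrix is [[0, 0, 0, 0, 0, 0, 0, 0]; [0, -1/2, -1/2, -3/8, -1/4, -5/32, -3/32, -7/128]; [0, 0, -1, -3/2, -3/2, -5/4, -15/16, -21/32]; [0, 0, 0, -3/2, -3, -15/4, -15/4, -105/32]; [0, 0, 0, 0, -2, -5, -15/2, -35/4]; [0, 0, 0, 0, 0, -5/2, -15/2, -105/8]; [0, 0, 0, 0, 0, 0, -3, -21/2]; [0, 0, 0, 0, 0, 0, 0, -7/2]] (rows listed top to bottom)


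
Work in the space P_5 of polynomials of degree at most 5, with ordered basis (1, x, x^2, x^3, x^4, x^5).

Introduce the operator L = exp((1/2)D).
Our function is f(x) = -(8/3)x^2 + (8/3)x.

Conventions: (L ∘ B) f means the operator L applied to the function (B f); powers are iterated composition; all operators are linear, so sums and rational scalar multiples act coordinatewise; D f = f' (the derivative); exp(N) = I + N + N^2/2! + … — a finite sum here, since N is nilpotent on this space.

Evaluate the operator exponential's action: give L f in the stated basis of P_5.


g(x) = -(8/3)x^2 + 2/3

order-1 term: -(8/3)x + 4/3
order-2 term: -2/3
the series for exp((1/2)D) f terminates at order 2
exp((1/2)D) f = -(8/3)x^2 + 2/3


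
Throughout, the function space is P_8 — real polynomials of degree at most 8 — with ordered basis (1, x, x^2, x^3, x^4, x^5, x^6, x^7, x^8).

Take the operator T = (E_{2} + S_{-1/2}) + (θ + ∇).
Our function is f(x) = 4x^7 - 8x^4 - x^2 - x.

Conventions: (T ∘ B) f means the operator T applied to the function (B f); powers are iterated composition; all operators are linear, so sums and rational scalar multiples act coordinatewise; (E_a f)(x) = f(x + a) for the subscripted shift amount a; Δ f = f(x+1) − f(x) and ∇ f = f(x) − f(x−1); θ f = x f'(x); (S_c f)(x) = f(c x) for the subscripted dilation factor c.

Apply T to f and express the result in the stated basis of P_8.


the image equals g(x) = (1023/32)x^7 + 84x^6 + 252x^5 + (2439/2)x^4 + 2004x^3 + (10499/4)x^2 + (2937/2)x + 390

E_{2} f = 4x^7 + 56x^6 + 336x^5 + 1112x^4 + 2176x^3 + 2495x^2 + 1531x + 378
S_{-1/2} f = -(1/32)x^7 - (1/2)x^4 - (1/4)x^2 + (1/2)x
(E_{2} + S_{-1/2}) f = (127/32)x^7 + 56x^6 + 336x^5 + (2223/2)x^4 + 2176x^3 + (9979/4)x^2 + (3063/2)x + 378
θ f = 28x^7 - 32x^4 - 2x^2 - x
∇ f = 28x^6 - 84x^5 + 140x^4 - 172x^3 + 132x^2 - 62x + 12
(θ + ∇) f = 28x^7 + 28x^6 - 84x^5 + 108x^4 - 172x^3 + 130x^2 - 63x + 12
((E_{2} + S_{-1/2}) + (θ + ∇)) f = (1023/32)x^7 + 84x^6 + 252x^5 + (2439/2)x^4 + 2004x^3 + (10499/4)x^2 + (2937/2)x + 390


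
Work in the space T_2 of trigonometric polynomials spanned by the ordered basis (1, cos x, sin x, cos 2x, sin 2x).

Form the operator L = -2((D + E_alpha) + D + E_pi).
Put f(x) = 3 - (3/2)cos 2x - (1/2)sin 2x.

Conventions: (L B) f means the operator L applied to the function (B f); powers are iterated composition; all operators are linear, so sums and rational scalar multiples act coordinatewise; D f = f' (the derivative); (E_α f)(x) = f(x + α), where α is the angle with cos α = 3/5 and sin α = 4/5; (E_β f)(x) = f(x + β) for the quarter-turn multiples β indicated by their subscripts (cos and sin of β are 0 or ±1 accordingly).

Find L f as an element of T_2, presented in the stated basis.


D f = -cos 2x + 3sin 2x
E_alpha f = 3 - (3/50)cos 2x + (79/50)sin 2x
(D + E_alpha) f = 3 - (53/50)cos 2x + (229/50)sin 2x
D f = -cos 2x + 3sin 2x
E_pi f = 3 - (3/2)cos 2x - (1/2)sin 2x
((D + E_alpha) + D + E_pi) f = 6 - (89/25)cos 2x + (177/25)sin 2x
(-2((D + E_alpha) + D + E_pi)) f = -12 + (178/25)cos 2x - (354/25)sin 2x

g(x) = -12 + (178/25)cos 2x - (354/25)sin 2x


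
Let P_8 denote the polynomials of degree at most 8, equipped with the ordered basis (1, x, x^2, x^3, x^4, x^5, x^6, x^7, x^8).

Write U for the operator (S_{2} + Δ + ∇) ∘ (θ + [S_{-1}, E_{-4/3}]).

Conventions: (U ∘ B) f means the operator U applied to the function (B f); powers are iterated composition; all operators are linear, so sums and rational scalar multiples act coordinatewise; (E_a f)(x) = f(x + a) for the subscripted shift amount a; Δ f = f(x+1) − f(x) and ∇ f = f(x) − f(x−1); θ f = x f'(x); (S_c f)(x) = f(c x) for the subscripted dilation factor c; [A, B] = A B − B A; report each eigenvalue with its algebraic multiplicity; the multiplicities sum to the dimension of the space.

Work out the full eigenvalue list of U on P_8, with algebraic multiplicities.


image of 1: 0
image of x: 2x - 2/3
image of x^2: 8x^2 + (56/3)x + 32/3
image of x^3: 24x^3 - 14x^2 - 32x + 34/27
image of x^4: 64x^4 + (352/3)x^3 + 64x^2 + (1888/27)x + 1600/27
image of x^5: 160x^5 - (490/3)x^4 - (320/3)x^3 - (2420/27)x^2 - (8000/27)x + 382/243
image of x^6: 384x^6 + 584x^5 + 160x^4 + (26960/27)x^3 + (8000/9)x^2 + (14024/81)x + 26144/81
image of x^7: 896x^7 - (3290/3)x^6 - 224x^5 - (58450/27)x^4 - (56000/27)x^3 - (33530/81)x^2 - (183008/81)x - 2150/2187
image of x^8: 2048x^8 + (8576/3)x^7 + (896/3)x^6 + (253568/27)x^5 + (112000/27)x^4 + (1135232/243)x^3 + (732032/81)x^2 + (804224/2187)x + 3843200/2187
the matrix is upper triangular; its diagonal is (0, 2, 8, 24, 64, 160, 384, 896, 2048)
for a triangular matrix the eigenvalues are the diagonal entries, with algebraic multiplicity their repetition count

λ = 0 (multiplicity 1), λ = 2 (multiplicity 1), λ = 8 (multiplicity 1), λ = 24 (multiplicity 1), λ = 64 (multiplicity 1), λ = 160 (multiplicity 1), λ = 384 (multiplicity 1), λ = 896 (multiplicity 1), λ = 2048 (multiplicity 1)


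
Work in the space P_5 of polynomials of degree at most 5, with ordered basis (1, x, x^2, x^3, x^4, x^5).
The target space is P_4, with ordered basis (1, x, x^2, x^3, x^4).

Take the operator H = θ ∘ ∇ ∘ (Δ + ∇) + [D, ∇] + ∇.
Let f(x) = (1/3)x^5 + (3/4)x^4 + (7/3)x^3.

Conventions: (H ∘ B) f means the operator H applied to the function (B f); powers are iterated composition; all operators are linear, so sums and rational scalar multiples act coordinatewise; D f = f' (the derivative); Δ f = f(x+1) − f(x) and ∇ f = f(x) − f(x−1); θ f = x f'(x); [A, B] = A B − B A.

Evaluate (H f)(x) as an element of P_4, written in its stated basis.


Δ f = (5/3)x^4 + (19/3)x^3 + (89/6)x^2 + (35/3)x + 41/12
∇ f = (5/3)x^4 - (1/3)x^3 + (35/6)x^2 - (17/3)x + 23/12
(Δ + ∇) f = (10/3)x^4 + 6x^3 + (62/3)x^2 + 6x + 16/3
∇ (Δ + ∇) f = (40/3)x^3 - 2x^2 + (110/3)x - 12
θ ∇ (Δ + ∇) f = 40x^3 - 4x^2 + (110/3)x
∇ f = (5/3)x^4 - (1/3)x^3 + (35/6)x^2 - (17/3)x + 23/12
D ∇ f = (20/3)x^3 - x^2 + (35/3)x - 17/3
D f = (5/3)x^4 + 3x^3 + 7x^2
∇ D f = (20/3)x^3 - x^2 + (35/3)x - 17/3
[D, ∇] f = 0
∇ f = (5/3)x^4 - (1/3)x^3 + (35/6)x^2 - (17/3)x + 23/12
(θ ∘ ∇ ∘ (Δ + ∇) + [D, ∇] + ∇) f = (5/3)x^4 + (119/3)x^3 + (11/6)x^2 + 31x + 23/12

g(x) = (5/3)x^4 + (119/3)x^3 + (11/6)x^2 + 31x + 23/12


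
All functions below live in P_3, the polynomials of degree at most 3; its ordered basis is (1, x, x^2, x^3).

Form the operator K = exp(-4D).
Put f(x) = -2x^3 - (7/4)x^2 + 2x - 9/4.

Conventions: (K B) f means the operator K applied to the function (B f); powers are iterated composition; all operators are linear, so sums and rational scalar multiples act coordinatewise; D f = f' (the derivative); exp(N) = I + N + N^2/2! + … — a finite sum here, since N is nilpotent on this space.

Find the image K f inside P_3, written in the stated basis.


g(x) = -2x^3 + (89/4)x^2 - 80x + 359/4

order-1 term: 24x^2 + 14x - 8
order-2 term: -96x - 28
order-3 term: 128
the series for exp(-4D) f terminates at order 3
exp(-4D) f = -2x^3 + (89/4)x^2 - 80x + 359/4


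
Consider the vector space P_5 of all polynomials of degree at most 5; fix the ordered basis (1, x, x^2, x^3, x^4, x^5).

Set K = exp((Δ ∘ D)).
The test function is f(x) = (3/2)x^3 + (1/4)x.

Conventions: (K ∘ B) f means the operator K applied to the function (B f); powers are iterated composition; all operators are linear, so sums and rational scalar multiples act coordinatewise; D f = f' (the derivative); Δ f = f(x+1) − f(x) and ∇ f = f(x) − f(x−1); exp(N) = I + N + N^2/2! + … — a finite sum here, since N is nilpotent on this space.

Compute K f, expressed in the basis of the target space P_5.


order-1 term: 9x + 9/2
the series for exp((Δ ∘ D)) f terminates at order 1
exp((Δ ∘ D)) f = (3/2)x^3 + (37/4)x + 9/2

the image equals g(x) = (3/2)x^3 + (37/4)x + 9/2


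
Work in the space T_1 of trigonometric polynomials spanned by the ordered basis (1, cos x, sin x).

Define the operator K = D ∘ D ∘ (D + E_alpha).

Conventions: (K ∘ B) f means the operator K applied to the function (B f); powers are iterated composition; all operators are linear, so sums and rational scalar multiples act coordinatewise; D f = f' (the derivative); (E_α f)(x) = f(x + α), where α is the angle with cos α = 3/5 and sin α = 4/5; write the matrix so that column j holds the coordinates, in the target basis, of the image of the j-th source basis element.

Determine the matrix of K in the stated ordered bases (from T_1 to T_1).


the matrix is [[0, 0, 0]; [0, -3/5, -9/5]; [0, 9/5, -3/5]] (rows listed top to bottom)

image of 1: 0
image of cos x: -(3/5)cos x + (9/5)sin x
image of sin x: -(9/5)cos x - (3/5)sin x
each image's coordinates form column j of the matrix


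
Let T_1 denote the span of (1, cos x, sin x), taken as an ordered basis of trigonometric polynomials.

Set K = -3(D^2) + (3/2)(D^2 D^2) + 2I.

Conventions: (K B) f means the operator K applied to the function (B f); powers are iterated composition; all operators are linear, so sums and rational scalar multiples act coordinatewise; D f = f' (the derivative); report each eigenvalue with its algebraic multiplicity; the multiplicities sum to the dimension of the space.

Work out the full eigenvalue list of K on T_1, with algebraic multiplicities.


image of 1: 2
image of cos x: (13/2)cos x
image of sin x: (13/2)sin x
the matrix is diagonal; its diagonal is (2, 13/2, 13/2)
for a triangular matrix the eigenvalues are the diagonal entries, with algebraic multiplicity their repetition count

λ = 2 (multiplicity 1), λ = 13/2 (multiplicity 2)


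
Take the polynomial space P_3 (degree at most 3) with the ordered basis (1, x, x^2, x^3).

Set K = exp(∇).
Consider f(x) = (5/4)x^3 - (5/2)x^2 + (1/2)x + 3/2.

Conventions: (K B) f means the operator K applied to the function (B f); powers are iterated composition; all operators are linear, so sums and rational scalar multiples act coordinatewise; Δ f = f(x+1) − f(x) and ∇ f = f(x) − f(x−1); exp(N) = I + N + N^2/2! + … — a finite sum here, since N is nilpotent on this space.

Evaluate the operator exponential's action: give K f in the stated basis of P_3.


order-1 term: (15/4)x^2 - (35/4)x + 17/4
order-2 term: (15/4)x - 25/4
order-3 term: 5/4
the series for exp(∇) f terminates at order 3
exp(∇) f = (5/4)x^3 + (5/4)x^2 - (9/2)x + 3/4

the image equals g(x) = (5/4)x^3 + (5/4)x^2 - (9/2)x + 3/4


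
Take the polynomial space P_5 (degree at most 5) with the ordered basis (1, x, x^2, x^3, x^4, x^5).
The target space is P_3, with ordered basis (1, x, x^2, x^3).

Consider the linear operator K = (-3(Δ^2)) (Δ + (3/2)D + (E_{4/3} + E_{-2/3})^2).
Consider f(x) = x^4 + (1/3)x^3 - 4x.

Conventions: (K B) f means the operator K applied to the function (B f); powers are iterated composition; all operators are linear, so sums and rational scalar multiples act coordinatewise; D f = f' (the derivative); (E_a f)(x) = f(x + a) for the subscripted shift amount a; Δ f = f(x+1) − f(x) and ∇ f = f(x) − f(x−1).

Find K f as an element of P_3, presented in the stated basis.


Δ f = 4x^3 + 7x^2 + 5x - 8/3
D f = 4x^3 + x^2 - 4
((3/2)D) f = 6x^3 + (3/2)x^2 - 6
E_{4/3} f = x^4 + (17/3)x^3 + 12x^2 + (196/27)x - 112/81
E_{-2/3} f = x^4 - (7/3)x^3 + 2x^2 - (128/27)x + 224/81
(E_{4/3} + E_{-2/3}) f = 2x^4 + (10/3)x^3 + 14x^2 + (68/27)x + 112/81
E_{4/3} (E_{4/3} + E_{-2/3}) f = 2x^4 + 14x^3 + (146/3)x^2 + (2068/27)x + 1184/27
E_{-2/3} (E_{4/3} + E_{-2/3}) f = 2x^4 - 2x^3 + (38/3)x^2 - (380/27)x + 16/3
(E_{4/3} + E_{-2/3}) (E_{4/3} + E_{-2/3}) f = 4x^4 + 12x^3 + (184/3)x^2 + (1688/27)x + 1328/27
(Δ + (3/2)D + (E_{4/3} + E_{-2/3})^2) f = 4x^4 + 22x^3 + (419/6)x^2 + (1823/27)x + 1094/27
Δ (Δ + (3/2)D + (E_{4/3} + E_{-2/3})^2) f = 16x^3 + 90x^2 + (665/3)x + 8821/54
Δ Δ (Δ + (3/2)D + (E_{4/3} + E_{-2/3})^2) f = 48x^2 + 228x + 983/3
(-3(Δ^2)) (Δ + (3/2)D + (E_{4/3} + E_{-2/3})^2) f = -144x^2 - 684x - 983

g(x) = -144x^2 - 684x - 983


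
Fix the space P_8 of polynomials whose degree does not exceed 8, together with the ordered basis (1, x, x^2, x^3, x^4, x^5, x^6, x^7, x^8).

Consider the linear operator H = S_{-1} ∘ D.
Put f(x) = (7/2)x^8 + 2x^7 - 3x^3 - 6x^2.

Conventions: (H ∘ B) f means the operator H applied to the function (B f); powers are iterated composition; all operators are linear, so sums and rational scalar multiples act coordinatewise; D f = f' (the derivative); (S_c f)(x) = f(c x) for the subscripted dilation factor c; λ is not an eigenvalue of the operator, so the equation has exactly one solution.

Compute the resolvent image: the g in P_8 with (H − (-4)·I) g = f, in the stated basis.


g(x) = (7/8)x^8 + (9/4)x^7 - (63/16)x^6 - (189/32)x^5 + (945/128)x^4 + (849/128)x^3 - (3315/512)x^2 - (3315/1024)x + 3315/4096

write g with unknown coordinates in the stated basis and equate coefficients in (H − (-4)·I) g = f
solving from the highest basis element down gives g = (7/8)x^8 + (9/4)x^7 - (63/16)x^6 - (189/32)x^5 + (945/128)x^4 + (849/128)x^3 - (3315/512)x^2 - (3315/1024)x + 3315/4096
check: H g = -7x^7 + (63/4)x^6 + (189/8)x^5 - (945/32)x^4 - (945/32)x^3 + (2547/128)x^2 + (3315/256)x - 3315/1024
so H g − (-4)·g = (7/2)x^8 + 2x^7 - 3x^3 - 6x^2 = f ✓


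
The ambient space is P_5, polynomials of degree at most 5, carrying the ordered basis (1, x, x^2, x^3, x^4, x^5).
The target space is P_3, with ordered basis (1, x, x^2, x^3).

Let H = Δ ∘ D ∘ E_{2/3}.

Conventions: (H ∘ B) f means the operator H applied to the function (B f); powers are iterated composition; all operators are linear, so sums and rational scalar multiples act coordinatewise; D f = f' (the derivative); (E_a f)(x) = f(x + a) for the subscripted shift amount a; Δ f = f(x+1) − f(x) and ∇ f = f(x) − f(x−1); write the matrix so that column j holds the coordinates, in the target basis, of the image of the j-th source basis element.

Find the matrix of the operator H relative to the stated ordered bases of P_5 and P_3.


the matrix is [[0, 0, 2, 7, 52/3, 1015/27]; [0, 0, 0, 6, 28, 260/3]; [0, 0, 0, 0, 12, 70]; [0, 0, 0, 0, 0, 20]] (rows listed top to bottom)

image of 1: 0
image of x: 0
image of x^2: 2
image of x^3: 6x + 7
image of x^4: 12x^2 + 28x + 52/3
image of x^5: 20x^3 + 70x^2 + (260/3)x + 1015/27
each image's coordinates form column j of the matrix


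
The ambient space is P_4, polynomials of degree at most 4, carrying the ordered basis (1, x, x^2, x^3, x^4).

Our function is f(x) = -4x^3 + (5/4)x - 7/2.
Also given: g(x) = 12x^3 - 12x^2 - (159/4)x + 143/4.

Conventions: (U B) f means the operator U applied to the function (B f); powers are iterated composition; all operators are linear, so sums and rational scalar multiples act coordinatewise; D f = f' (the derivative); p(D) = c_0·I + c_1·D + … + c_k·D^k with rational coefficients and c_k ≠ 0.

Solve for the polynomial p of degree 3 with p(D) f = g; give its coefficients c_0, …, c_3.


c_0 = -3, c_1 = 1, c_2 = 3/2, c_3 = -1

D^0 f = -4x^3 + (5/4)x - 7/2
D^1 f = -12x^2 + 5/4
D^2 f = -24x
D^3 f = -24
matching coefficients of g against c_0 f + c_1 Df + … from the top degree down determines the c_i
solution: c_0 = -3, c_1 = 1, c_2 = 3/2, c_3 = -1


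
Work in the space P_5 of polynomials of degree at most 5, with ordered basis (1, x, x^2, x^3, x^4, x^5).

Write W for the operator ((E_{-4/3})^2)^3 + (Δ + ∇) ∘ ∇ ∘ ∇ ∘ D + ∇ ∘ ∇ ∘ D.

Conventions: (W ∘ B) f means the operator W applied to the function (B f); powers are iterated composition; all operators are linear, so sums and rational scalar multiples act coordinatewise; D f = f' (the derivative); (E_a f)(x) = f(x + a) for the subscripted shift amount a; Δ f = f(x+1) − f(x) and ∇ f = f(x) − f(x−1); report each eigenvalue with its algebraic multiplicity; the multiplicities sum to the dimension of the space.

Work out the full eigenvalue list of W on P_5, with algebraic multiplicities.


image of 1: 1
image of x: x - 8
image of x^2: x^2 - 16x + 64
image of x^3: x^3 - 24x^2 + 192x - 506
image of x^4: x^4 - 32x^3 + 384x^2 - 2024x + 4120
image of x^5: x^5 - 40x^4 + 640x^3 - 5060x^2 + 20600x - 32938
the matrix is upper triangular; its diagonal is (1, 1, 1, 1, 1, 1)
for a triangular matrix the eigenvalues are the diagonal entries, with algebraic multiplicity their repetition count

λ = 1 (multiplicity 6)
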